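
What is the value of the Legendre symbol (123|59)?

Euler's criterion: (123/59) ≡ 5^29 (mod 59).
5^2 ≡ 25 (mod 59)
5^4 ≡ 35 (mod 59)
5^8 ≡ 45 (mod 59)
5^16 ≡ 19 (mod 59)
5^29 = 5^(16+8+4+1) ≡ 1 (mod 59).
Result is 1, so (123/59) = 1.

1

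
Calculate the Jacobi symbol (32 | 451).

Pull out 2^5: since 451 ≡ 3 (mod 8), (2/451) = -1, so (2/451)^5 = -1.
Reached (1/451) = 1. Collecting the sign flips along the way, the symbol is -1.

-1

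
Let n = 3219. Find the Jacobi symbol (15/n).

Reciprocity: 15 ≡ 3 and 3219 ≡ 3 (mod 4), so (15/3219) = −(3219/15).
Reduce top mod 15: now compute (9/15).
Reciprocity: 9 ≡ 1 and 15 ≡ 3 (mod 4), so (9/15) = +(15/9).
Reduce top mod 9: now compute (6/9).
Pull out 2: since 9 ≡ 1 (mod 8), (2/9) = +1.
Reciprocity: 3 ≡ 3 and 9 ≡ 1 (mod 4), so (3/9) = +(9/3).
Reduce top mod 3: now compute (0/3).
Top reduces to 0: gcd > 1, so the symbol is 0.

0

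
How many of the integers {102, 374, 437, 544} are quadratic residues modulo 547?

2

(102/547) = -1 → non-residue.
(374/547) = +1 → QR.
(437/547) = -1 → non-residue.
(544/547) = +1 → QR.
Total quadratic residues among the 4: 2.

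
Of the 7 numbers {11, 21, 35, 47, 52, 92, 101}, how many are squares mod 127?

(11/127) = +1 → QR.
(21/127) = +1 → QR.
(35/127) = +1 → QR.
(47/127) = +1 → QR.
(52/127) = +1 → QR.
(92/127) = -1 → non-residue.
(101/127) = -1 → non-residue.
Total quadratic residues among the 7: 5.

5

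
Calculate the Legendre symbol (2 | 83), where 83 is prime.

Pull out 2: since 83 ≡ 3 (mod 8), (2/83) = -1.
Reached (1/83) = 1. Collecting the sign flips along the way, the symbol is -1.

-1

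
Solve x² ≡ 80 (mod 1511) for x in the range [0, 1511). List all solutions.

258, 1253

Since 1511 ≡ 3 (mod 4), a square root of 80 is 80^((1511+1)/4) = 80^378 mod 1511.
Repeated squaring: 80^2≡356, 80^4≡1323, 80^8≡591, 80^16≡240, 80^32≡182, 80^64≡1393, 80^128≡325, 80^256≡1366 (mod 1511).
80^378 = 80^(256+64+32+16+8+2) ≡ 1253 (mod 1511).
Check: 1253² = 1570009 ≡ 80 (mod 1511). The two roots are 258 and 1253.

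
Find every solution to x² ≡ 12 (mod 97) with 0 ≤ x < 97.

20, 77

97 ≡ 1 (mod 4), so we find a root by search.
Trying successive values, 20² = 400 ≡ 12 (mod 97). The other root is 97 − 20 = 77.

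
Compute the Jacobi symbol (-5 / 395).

First reduce: -5 ≡ 390 (mod 395).
Pull out 2: since 395 ≡ 3 (mod 8), (2/395) = -1.
Reciprocity: 195 ≡ 3 and 395 ≡ 3 (mod 4), so (195/395) = −(395/195).
Reduce top mod 195: now compute (5/195).
Reciprocity: 5 ≡ 1 and 195 ≡ 3 (mod 4), so (5/195) = +(195/5).
Reduce top mod 5: now compute (0/5).
Top reduces to 0: gcd > 1, so the symbol is 0.

0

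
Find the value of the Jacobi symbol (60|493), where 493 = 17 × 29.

Pull out 2^2: since 493 ≡ 5 (mod 8), (2/493) = -1, so (2/493)^2 = +1.
Reciprocity: 15 ≡ 3 and 493 ≡ 1 (mod 4), so (15/493) = +(493/15).
Reduce top mod 15: now compute (13/15).
Reciprocity: 13 ≡ 1 and 15 ≡ 3 (mod 4), so (13/15) = +(15/13).
Reduce top mod 13: now compute (2/13).
Pull out 2: since 13 ≡ 5 (mod 8), (2/13) = -1.
Reached (1/13) = 1. Collecting the sign flips along the way, the symbol is -1.

-1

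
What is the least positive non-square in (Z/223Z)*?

(2/223) = +1, so 2 is a residue.
(3/223) = −1, so 3 is the smallest positive non-residue mod 223.

3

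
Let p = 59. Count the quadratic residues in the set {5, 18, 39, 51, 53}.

3

(5/59) = +1 → QR.
(18/59) = -1 → non-residue.
(39/59) = -1 → non-residue.
(51/59) = +1 → QR.
(53/59) = +1 → QR.
Total quadratic residues among the 5: 3.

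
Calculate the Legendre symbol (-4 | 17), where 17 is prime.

Euler's criterion: (-4/17) ≡ 13^8 (mod 17).
13^2 ≡ 16 (mod 17)
13^4 ≡ 1 (mod 17)
13^8 ≡ 1 (mod 17)
13^8 = 13^(8) ≡ 1 (mod 17).
Result is 1, so (-4/17) = 1.

1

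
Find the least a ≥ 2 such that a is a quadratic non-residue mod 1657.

5

(2/1657) = +1, so 2 is a residue.
(3/1657) = +1, so 3 is a residue.
(4/1657) = +1, so 4 is a residue.
(5/1657) = −1, so 5 is the smallest positive non-residue mod 1657.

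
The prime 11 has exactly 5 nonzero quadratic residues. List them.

Square k = 1,…,5 (k and 11−k give the same square):
1²=1, 2²=4, 3²=9, 4²≡5, 5²≡3 (mod 11).
So the quadratic residues mod 11 are {1, 3, 4, 5, 9}.

1, 3, 4, 5, 9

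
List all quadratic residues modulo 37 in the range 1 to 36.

1 3 4 7 9 10 11 12 16 21 25 26 27 28 30 33 34 36

Square k = 1,…,18 (k and 37−k give the same square):
1²=1, 2²=4, 3²=9, 4²=16, 5²=25, 6²=36, 7²≡12, 8²≡27, 9²≡7, 10²≡26, 11²≡10, 12²≡33, 13²≡21, 14²≡11, 15²≡3, 16²≡34, 17²≡30, 18²≡28 (mod 37).
So the quadratic residues mod 37 are {1, 3, 4, 7, 9, 10, 11, 12, 16, 21, 25, 26, 27, 28, 30, 33, 34, 36}.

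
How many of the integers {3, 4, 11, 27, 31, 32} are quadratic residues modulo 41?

3

(3/41) = -1 → non-residue.
(4/41) = +1 → QR.
(11/41) = -1 → non-residue.
(27/41) = -1 → non-residue.
(31/41) = +1 → QR.
(32/41) = +1 → QR.
Total quadratic residues among the 6: 3.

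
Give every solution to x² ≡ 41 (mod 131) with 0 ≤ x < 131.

33, 98

Since 131 ≡ 3 (mod 4), a square root of 41 is 41^((131+1)/4) = 41^33 mod 131.
Repeated squaring: 41^2≡109, 41^4≡91, 41^8≡28, 41^16≡129, 41^32≡4 (mod 131).
41^33 = 41^(32+1) ≡ 33 (mod 131).
Check: 33² = 1089 ≡ 41 (mod 131). The two roots are 33 and 98.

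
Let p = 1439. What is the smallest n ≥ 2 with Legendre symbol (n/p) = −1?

(2/1439) = +1, so 2 is a residue.
(3/1439) = +1, so 3 is a residue.
(4/1439) = +1, so 4 is a residue.
(5/1439) = +1, so 5 is a residue.
(6/1439) = +1, so 6 is a residue.
(7/1439) = −1, so 7 is the smallest positive non-residue mod 1439.

7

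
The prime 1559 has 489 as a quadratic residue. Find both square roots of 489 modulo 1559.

442, 1117

Since 1559 ≡ 3 (mod 4), a square root of 489 is 489^((1559+1)/4) = 489^390 mod 1559.
Repeated squaring: 489^2≡594, 489^4≡502, 489^8≡1005, 489^16≡1352, 489^32≡756, 489^64≡942, 489^128≡293, 489^256≡104 (mod 1559).
489^390 = 489^(256+128+4+2) ≡ 1117 (mod 1559).
Check: 1117² = 1247689 ≡ 489 (mod 1559). The two roots are 442 and 1117.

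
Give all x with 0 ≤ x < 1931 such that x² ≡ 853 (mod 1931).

Since 1931 ≡ 3 (mod 4), a square root of 853 is 853^((1931+1)/4) = 853^483 mod 1931.
Repeated squaring: 853^2≡1553, 853^4≡1921, 853^8≡100, 853^16≡345, 853^32≡1234, 853^64≡1128, 853^128≡1786, 853^256≡1715 (mod 1931).
853^483 = 853^(256+128+64+32+2+1) ≡ 1776 (mod 1931).
Check: 1776² = 3154176 ≡ 853 (mod 1931). The two roots are 155 and 1776.

155, 1776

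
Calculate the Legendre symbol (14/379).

1

Euler's criterion: (14/379) ≡ 14^189 (mod 379).
14^2 ≡ 196 (mod 379)
14^4 ≡ 137 (mod 379)
14^8 ≡ 198 (mod 379)
14^16 ≡ 167 (mod 379)
14^32 ≡ 222 (mod 379)
14^64 ≡ 14 (mod 379)
14^128 ≡ 196 (mod 379)
14^189 = 14^(128+32+16+8+4+1) ≡ 1 (mod 379).
Result is 1, so (14/379) = 1.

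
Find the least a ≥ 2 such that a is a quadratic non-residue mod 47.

5

(2/47) = +1, so 2 is a residue.
(3/47) = +1, so 3 is a residue.
(4/47) = +1, so 4 is a residue.
(5/47) = −1, so 5 is the smallest positive non-residue mod 47.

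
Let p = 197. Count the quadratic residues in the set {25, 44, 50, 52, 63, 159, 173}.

(25/197) = +1 → QR.
(44/197) = -1 → non-residue.
(50/197) = -1 → non-residue.
(52/197) = -1 → non-residue.
(63/197) = +1 → QR.
(159/197) = -1 → non-residue.
(173/197) = +1 → QR.
Total quadratic residues among the 7: 3.

3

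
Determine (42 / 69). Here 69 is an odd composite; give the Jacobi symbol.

0

Pull out 2: since 69 ≡ 5 (mod 8), (2/69) = -1.
Reciprocity: 21 ≡ 1 and 69 ≡ 1 (mod 4), so (21/69) = +(69/21).
Reduce top mod 21: now compute (6/21).
Pull out 2: since 21 ≡ 5 (mod 8), (2/21) = -1.
Reciprocity: 3 ≡ 3 and 21 ≡ 1 (mod 4), so (3/21) = +(21/3).
Reduce top mod 3: now compute (0/3).
Top reduces to 0: gcd > 1, so the symbol is 0.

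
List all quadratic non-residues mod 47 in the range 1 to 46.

Square k = 1,…,23 (k and 47−k give the same square):
1²=1, 2²=4, 3²=9, 4²=16, 5²=25, 6²=36, 7²≡2, 8²≡17, 9²≡34, 10²≡6, 11²≡27, 12²≡3, 13²≡28, 14²≡8, 15²≡37, 16²≡21, 17²≡7, 18²≡42, 19²≡32, 20²≡24, 21²≡18, 22²≡14, 23²≡12 (mod 47).
The residues are {1, 2, 3, 4, 6, 7, 8, 9, 12, 14, 16, 17, 18, 21, 24, 25, 27, 28, 32, 34, 36, 37, 42}; the non-residues are the remaining 23 nonzero classes.

5 10 11 13 15 19 20 22 23 26 29 30 31 33 35 38 39 40 41 43 44 45 46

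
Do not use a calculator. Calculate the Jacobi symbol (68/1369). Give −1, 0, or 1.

1

Pull out 2^2: since 1369 ≡ 1 (mod 8), (2/1369) = +1, so (2/1369)^2 = +1.
Reciprocity: 17 ≡ 1 and 1369 ≡ 1 (mod 4), so (17/1369) = +(1369/17).
Reduce top mod 17: now compute (9/17).
Reciprocity: 9 ≡ 1 and 17 ≡ 1 (mod 4), so (9/17) = +(17/9).
Reduce top mod 9: now compute (8/9).
Pull out 2^3: since 9 ≡ 1 (mod 8), (2/9) = +1, so (2/9)^3 = +1.
Reached (1/9) = 1. Collecting the sign flips along the way, the symbol is +1.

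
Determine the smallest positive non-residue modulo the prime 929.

3

(2/929) = +1, so 2 is a residue.
(3/929) = −1, so 3 is the smallest positive non-residue mod 929.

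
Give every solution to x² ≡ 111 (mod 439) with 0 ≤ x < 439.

Since 439 ≡ 3 (mod 4), a square root of 111 is 111^((439+1)/4) = 111^110 mod 439.
Repeated squaring: 111^2≡29, 111^4≡402, 111^8≡52, 111^16≡70, 111^32≡71, 111^64≡212 (mod 439).
111^110 = 111^(64+32+8+4+2) ≡ 289 (mod 439).
Check: 289² = 83521 ≡ 111 (mod 439). The two roots are 150 and 289.

150, 289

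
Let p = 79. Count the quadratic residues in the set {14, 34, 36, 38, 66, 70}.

(14/79) = -1 → non-residue.
(34/79) = -1 → non-residue.
(36/79) = +1 → QR.
(38/79) = +1 → QR.
(66/79) = -1 → non-residue.
(70/79) = -1 → non-residue.
Total quadratic residues among the 6: 2.

2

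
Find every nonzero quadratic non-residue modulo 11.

2, 6, 7, 8, 10

Square k = 1,…,5 (k and 11−k give the same square):
1²=1, 2²=4, 3²=9, 4²≡5, 5²≡3 (mod 11).
The residues are {1, 3, 4, 5, 9}; the non-residues are the remaining 5 nonzero classes.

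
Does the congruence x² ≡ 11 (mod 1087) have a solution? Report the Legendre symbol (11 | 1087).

-1

Reciprocity: 11 ≡ 3 and 1087 ≡ 3 (mod 4), so (11/1087) = −(1087/11).
Reduce top mod 11: now compute (9/11).
Reciprocity: 9 ≡ 1 and 11 ≡ 3 (mod 4), so (9/11) = +(11/9).
Reduce top mod 9: now compute (2/9).
Pull out 2: since 9 ≡ 1 (mod 8), (2/9) = +1.
Reached (1/9) = 1. Collecting the sign flips along the way, the symbol is -1.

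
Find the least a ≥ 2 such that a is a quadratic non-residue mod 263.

(2/263) = +1, so 2 is a residue.
(3/263) = +1, so 3 is a residue.
(4/263) = +1, so 4 is a residue.
(5/263) = −1, so 5 is the smallest positive non-residue mod 263.

5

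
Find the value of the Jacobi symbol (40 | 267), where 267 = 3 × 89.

Pull out 2^3: since 267 ≡ 3 (mod 8), (2/267) = -1, so (2/267)^3 = -1.
Reciprocity: 5 ≡ 1 and 267 ≡ 3 (mod 4), so (5/267) = +(267/5).
Reduce top mod 5: now compute (2/5).
Pull out 2: since 5 ≡ 5 (mod 8), (2/5) = -1.
Reached (1/5) = 1. Collecting the sign flips along the way, the symbol is +1.

1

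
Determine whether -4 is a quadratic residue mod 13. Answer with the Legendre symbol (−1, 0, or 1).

First reduce: -4 ≡ 9 (mod 13).
Reciprocity: 9 ≡ 1 and 13 ≡ 1 (mod 4), so (9/13) = +(13/9).
Reduce top mod 9: now compute (4/9).
Pull out 2^2: since 9 ≡ 1 (mod 8), (2/9) = +1, so (2/9)^2 = +1.
Reached (1/9) = 1. Collecting the sign flips along the way, the symbol is +1.

1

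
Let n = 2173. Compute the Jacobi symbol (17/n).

Reciprocity: 17 ≡ 1 and 2173 ≡ 1 (mod 4), so (17/2173) = +(2173/17).
Reduce top mod 17: now compute (14/17).
Pull out 2: since 17 ≡ 1 (mod 8), (2/17) = +1.
Reciprocity: 7 ≡ 3 and 17 ≡ 1 (mod 4), so (7/17) = +(17/7).
Reduce top mod 7: now compute (3/7).
Reciprocity: 3 ≡ 3 and 7 ≡ 3 (mod 4), so (3/7) = −(7/3).
Reduce top mod 3: now compute (1/3).
Reached (1/3) = 1. Collecting the sign flips along the way, the symbol is -1.

-1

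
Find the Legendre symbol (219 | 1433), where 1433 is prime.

Reciprocity: 219 ≡ 3 and 1433 ≡ 1 (mod 4), so (219/1433) = +(1433/219).
Reduce top mod 219: now compute (119/219).
Reciprocity: 119 ≡ 3 and 219 ≡ 3 (mod 4), so (119/219) = −(219/119).
Reduce top mod 119: now compute (100/119).
Pull out 2^2: since 119 ≡ 7 (mod 8), (2/119) = +1, so (2/119)^2 = +1.
Reciprocity: 25 ≡ 1 and 119 ≡ 3 (mod 4), so (25/119) = +(119/25).
Reduce top mod 25: now compute (19/25).
Reciprocity: 19 ≡ 3 and 25 ≡ 1 (mod 4), so (19/25) = +(25/19).
Reduce top mod 19: now compute (6/19).
Pull out 2: since 19 ≡ 3 (mod 8), (2/19) = -1.
Reciprocity: 3 ≡ 3 and 19 ≡ 3 (mod 4), so (3/19) = −(19/3).
Reduce top mod 3: now compute (1/3).
Reached (1/3) = 1. Collecting the sign flips along the way, the symbol is -1.

-1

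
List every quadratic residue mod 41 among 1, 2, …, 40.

Square k = 1,…,20 (k and 41−k give the same square):
1²=1, 2²=4, 3²=9, 4²=16, 5²=25, 6²=36, 7²≡8, 8²≡23, 9²≡40, 10²≡18, 11²≡39, 12²≡21, 13²≡5, 14²≡32, 15²≡20, 16²≡10, 17²≡2, 18²≡37, 19²≡33, 20²≡31 (mod 41).
So the quadratic residues mod 41 are {1, 2, 4, 5, 8, 9, 10, 16, 18, 20, 21, 23, 25, 31, 32, 33, 36, 37, 39, 40}.

1, 2, 4, 5, 8, 9, 10, 16, 18, 20, 21, 23, 25, 31, 32, 33, 36, 37, 39, 40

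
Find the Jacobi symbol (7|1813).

0

Reciprocity: 7 ≡ 3 and 1813 ≡ 1 (mod 4), so (7/1813) = +(1813/7).
Reduce top mod 7: now compute (0/7).
Top reduces to 0: gcd > 1, so the symbol is 0.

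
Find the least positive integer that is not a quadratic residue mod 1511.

(2/1511) = +1, so 2 is a residue.
(3/1511) = +1, so 3 is a residue.
(4/1511) = +1, so 4 is a residue.
(5/1511) = +1, so 5 is a residue.
(6/1511) = +1, so 6 is a residue.
(7/1511) = +1, so 7 is a residue.
(8/1511) = +1, so 8 is a residue.
(9/1511) = +1, so 9 is a residue.
(10/1511) = +1, so 10 is a residue.
(11/1511) = −1, so 11 is the smallest positive non-residue mod 1511.

11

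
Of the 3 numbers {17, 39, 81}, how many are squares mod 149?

3

(17/149) = +1 → QR.
(39/149) = +1 → QR.
(81/149) = +1 → QR.
Total quadratic residues among the 3: 3.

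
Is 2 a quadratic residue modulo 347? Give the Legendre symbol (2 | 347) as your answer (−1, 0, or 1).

Pull out 2: since 347 ≡ 3 (mod 8), (2/347) = -1.
Reached (1/347) = 1. Collecting the sign flips along the way, the symbol is -1.

-1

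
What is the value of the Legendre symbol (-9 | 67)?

-1

Euler's criterion: (-9/67) ≡ 58^33 (mod 67).
58^2 ≡ 14 (mod 67)
58^4 ≡ 62 (mod 67)
58^8 ≡ 25 (mod 67)
58^16 ≡ 22 (mod 67)
58^32 ≡ 15 (mod 67)
58^33 = 58^(32+1) ≡ 66 (mod 67).
Result is 66 ≡ −1, so (-9/67) = −1.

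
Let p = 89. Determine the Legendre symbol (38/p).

-1

Pull out 2: since 89 ≡ 1 (mod 8), (2/89) = +1.
Reciprocity: 19 ≡ 3 and 89 ≡ 1 (mod 4), so (19/89) = +(89/19).
Reduce top mod 19: now compute (13/19).
Reciprocity: 13 ≡ 1 and 19 ≡ 3 (mod 4), so (13/19) = +(19/13).
Reduce top mod 13: now compute (6/13).
Pull out 2: since 13 ≡ 5 (mod 8), (2/13) = -1.
Reciprocity: 3 ≡ 3 and 13 ≡ 1 (mod 4), so (3/13) = +(13/3).
Reduce top mod 3: now compute (1/3).
Reached (1/3) = 1. Collecting the sign flips along the way, the symbol is -1.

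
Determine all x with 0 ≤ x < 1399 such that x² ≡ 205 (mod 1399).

Since 1399 ≡ 3 (mod 4), a square root of 205 is 205^((1399+1)/4) = 205^350 mod 1399.
Repeated squaring: 205^2≡55, 205^4≡227, 205^8≡1165, 205^16≡195, 205^32≡252, 205^64≡549, 205^128≡616, 205^256≡327 (mod 1399).
205^350 = 205^(256+64+16+8+4+2) ≡ 1227 (mod 1399).
Check: 1227² = 1505529 ≡ 205 (mod 1399). The two roots are 172 and 1227.

172, 1227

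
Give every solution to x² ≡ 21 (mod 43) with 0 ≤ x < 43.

Since 43 ≡ 3 (mod 4), a square root of 21 is 21^((43+1)/4) = 21^11 mod 43.
Repeated squaring: 21^2≡11, 21^4≡35, 21^8≡21 (mod 43).
21^11 = 21^(8+2+1) ≡ 35 (mod 43).
Check: 35² = 1225 ≡ 21 (mod 43). The two roots are 8 and 35.

8, 35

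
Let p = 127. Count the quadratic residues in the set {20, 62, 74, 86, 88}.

(20/127) = -1 → non-residue.
(62/127) = +1 → QR.
(74/127) = +1 → QR.
(86/127) = -1 → non-residue.
(88/127) = +1 → QR.
Total quadratic residues among the 5: 3.

3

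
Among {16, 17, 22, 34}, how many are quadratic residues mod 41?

(16/41) = +1 → QR.
(17/41) = -1 → non-residue.
(22/41) = -1 → non-residue.
(34/41) = -1 → non-residue.
Total quadratic residues among the 4: 1.

1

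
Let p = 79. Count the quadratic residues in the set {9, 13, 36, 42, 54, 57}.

4

(9/79) = +1 → QR.
(13/79) = +1 → QR.
(36/79) = +1 → QR.
(42/79) = +1 → QR.
(54/79) = -1 → non-residue.
(57/79) = -1 → non-residue.
Total quadratic residues among the 6: 4.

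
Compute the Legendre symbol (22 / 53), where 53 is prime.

Pull out 2: since 53 ≡ 5 (mod 8), (2/53) = -1.
Reciprocity: 11 ≡ 3 and 53 ≡ 1 (mod 4), so (11/53) = +(53/11).
Reduce top mod 11: now compute (9/11).
Reciprocity: 9 ≡ 1 and 11 ≡ 3 (mod 4), so (9/11) = +(11/9).
Reduce top mod 9: now compute (2/9).
Pull out 2: since 9 ≡ 1 (mod 8), (2/9) = +1.
Reached (1/9) = 1. Collecting the sign flips along the way, the symbol is -1.

-1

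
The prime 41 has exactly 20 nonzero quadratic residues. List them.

Square k = 1,…,20 (k and 41−k give the same square):
1²=1, 2²=4, 3²=9, 4²=16, 5²=25, 6²=36, 7²≡8, 8²≡23, 9²≡40, 10²≡18, 11²≡39, 12²≡21, 13²≡5, 14²≡32, 15²≡20, 16²≡10, 17²≡2, 18²≡37, 19²≡33, 20²≡31 (mod 41).
So the quadratic residues mod 41 are {1, 2, 4, 5, 8, 9, 10, 16, 18, 20, 21, 23, 25, 31, 32, 33, 36, 37, 39, 40}.

1, 2, 4, 5, 8, 9, 10, 16, 18, 20, 21, 23, 25, 31, 32, 33, 36, 37, 39, 40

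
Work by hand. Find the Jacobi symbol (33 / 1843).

-1

Reciprocity: 33 ≡ 1 and 1843 ≡ 3 (mod 4), so (33/1843) = +(1843/33).
Reduce top mod 33: now compute (28/33).
Pull out 2^2: since 33 ≡ 1 (mod 8), (2/33) = +1, so (2/33)^2 = +1.
Reciprocity: 7 ≡ 3 and 33 ≡ 1 (mod 4), so (7/33) = +(33/7).
Reduce top mod 7: now compute (5/7).
Reciprocity: 5 ≡ 1 and 7 ≡ 3 (mod 4), so (5/7) = +(7/5).
Reduce top mod 5: now compute (2/5).
Pull out 2: since 5 ≡ 5 (mod 8), (2/5) = -1.
Reached (1/5) = 1. Collecting the sign flips along the way, the symbol is -1.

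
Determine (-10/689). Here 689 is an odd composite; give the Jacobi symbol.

First reduce: -10 ≡ 679 (mod 689).
Reciprocity: 679 ≡ 3 and 689 ≡ 1 (mod 4), so (679/689) = +(689/679).
Reduce top mod 679: now compute (10/679).
Pull out 2: since 679 ≡ 7 (mod 8), (2/679) = +1.
Reciprocity: 5 ≡ 1 and 679 ≡ 3 (mod 4), so (5/679) = +(679/5).
Reduce top mod 5: now compute (4/5).
Pull out 2^2: since 5 ≡ 5 (mod 8), (2/5) = -1, so (2/5)^2 = +1.
Reached (1/5) = 1. Collecting the sign flips along the way, the symbol is +1.

1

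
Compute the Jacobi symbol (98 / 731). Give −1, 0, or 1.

Pull out 2: since 731 ≡ 3 (mod 8), (2/731) = -1.
Reciprocity: 49 ≡ 1 and 731 ≡ 3 (mod 4), so (49/731) = +(731/49).
Reduce top mod 49: now compute (45/49).
Reciprocity: 45 ≡ 1 and 49 ≡ 1 (mod 4), so (45/49) = +(49/45).
Reduce top mod 45: now compute (4/45).
Pull out 2^2: since 45 ≡ 5 (mod 8), (2/45) = -1, so (2/45)^2 = +1.
Reached (1/45) = 1. Collecting the sign flips along the way, the symbol is -1.

-1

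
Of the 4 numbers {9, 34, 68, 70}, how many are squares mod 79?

(9/79) = +1 → QR.
(34/79) = -1 → non-residue.
(68/79) = -1 → non-residue.
(70/79) = -1 → non-residue.
Total quadratic residues among the 4: 1.

1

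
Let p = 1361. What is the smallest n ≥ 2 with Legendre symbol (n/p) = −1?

3

(2/1361) = +1, so 2 is a residue.
(3/1361) = −1, so 3 is the smallest positive non-residue mod 1361.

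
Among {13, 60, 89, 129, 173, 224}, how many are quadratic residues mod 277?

(13/277) = +1 → QR.
(60/277) = -1 → non-residue.
(89/277) = +1 → QR.
(129/277) = -1 → non-residue.
(173/277) = -1 → non-residue.
(224/277) = -1 → non-residue.
Total quadratic residues among the 6: 2.

2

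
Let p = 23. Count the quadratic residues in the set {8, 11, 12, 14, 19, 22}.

2

(8/23) = +1 → QR.
(11/23) = -1 → non-residue.
(12/23) = +1 → QR.
(14/23) = -1 → non-residue.
(19/23) = -1 → non-residue.
(22/23) = -1 → non-residue.
Total quadratic residues among the 6: 2.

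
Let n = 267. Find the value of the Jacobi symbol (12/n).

0

Pull out 2^2: since 267 ≡ 3 (mod 8), (2/267) = -1, so (2/267)^2 = +1.
Reciprocity: 3 ≡ 3 and 267 ≡ 3 (mod 4), so (3/267) = −(267/3).
Reduce top mod 3: now compute (0/3).
Top reduces to 0: gcd > 1, so the symbol is 0.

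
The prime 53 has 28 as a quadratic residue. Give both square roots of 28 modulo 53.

53 ≡ 1 (mod 4), so we find a root by search.
Trying successive values, 9² = 81 ≡ 28 (mod 53). The other root is 53 − 9 = 44.

9, 44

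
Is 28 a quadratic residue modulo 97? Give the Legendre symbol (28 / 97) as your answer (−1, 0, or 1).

Euler's criterion: (28/97) ≡ 28^48 (mod 97).
28^2 ≡ 8 (mod 97)
28^4 ≡ 64 (mod 97)
28^8 ≡ 22 (mod 97)
28^16 ≡ 96 (mod 97)
28^32 ≡ 1 (mod 97)
28^48 = 28^(32+16) ≡ 96 (mod 97).
Result is 96 ≡ −1, so (28/97) = −1.

-1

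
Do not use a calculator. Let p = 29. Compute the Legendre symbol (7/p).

1

Euler's criterion: (7/29) ≡ 7^14 (mod 29).
7^2 ≡ 20 (mod 29)
7^4 ≡ 23 (mod 29)
7^8 ≡ 7 (mod 29)
7^14 = 7^(8+4+2) ≡ 1 (mod 29).
Result is 1, so (7/29) = 1.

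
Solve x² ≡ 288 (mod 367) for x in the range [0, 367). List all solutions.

Since 367 ≡ 3 (mod 4), a square root of 288 is 288^((367+1)/4) = 288^92 mod 367.
Repeated squaring: 288^2≡2, 288^4≡4, 288^8≡16, 288^16≡256, 288^32≡210, 288^64≡60 (mod 367).
288^92 = 288^(64+16+8+4) ≡ 214 (mod 367).
Check: 214² = 45796 ≡ 288 (mod 367). The two roots are 153 and 214.

153, 214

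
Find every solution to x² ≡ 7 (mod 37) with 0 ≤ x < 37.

37 ≡ 1 (mod 4), so we find a root by search.
Trying successive values, 9² = 81 ≡ 7 (mod 37). The other root is 37 − 9 = 28.

9, 28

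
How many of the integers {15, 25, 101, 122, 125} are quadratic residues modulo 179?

(15/179) = +1 → QR.
(25/179) = +1 → QR.
(101/179) = +1 → QR.
(122/179) = -1 → non-residue.
(125/179) = +1 → QR.
Total quadratic residues among the 5: 4.

4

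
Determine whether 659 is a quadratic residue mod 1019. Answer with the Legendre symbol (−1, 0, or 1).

Reciprocity: 659 ≡ 3 and 1019 ≡ 3 (mod 4), so (659/1019) = −(1019/659).
Reduce top mod 659: now compute (360/659).
Pull out 2^3: since 659 ≡ 3 (mod 8), (2/659) = -1, so (2/659)^3 = -1.
Reciprocity: 45 ≡ 1 and 659 ≡ 3 (mod 4), so (45/659) = +(659/45).
Reduce top mod 45: now compute (29/45).
Reciprocity: 29 ≡ 1 and 45 ≡ 1 (mod 4), so (29/45) = +(45/29).
Reduce top mod 29: now compute (16/29).
Pull out 2^4: since 29 ≡ 5 (mod 8), (2/29) = -1, so (2/29)^4 = +1.
Reached (1/29) = 1. Collecting the sign flips along the way, the symbol is +1.

1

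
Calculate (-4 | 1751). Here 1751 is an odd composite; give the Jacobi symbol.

-1

First reduce: -4 ≡ 1747 (mod 1751).
Reciprocity: 1747 ≡ 3 and 1751 ≡ 3 (mod 4), so (1747/1751) = −(1751/1747).
Reduce top mod 1747: now compute (4/1747).
Pull out 2^2: since 1747 ≡ 3 (mod 8), (2/1747) = -1, so (2/1747)^2 = +1.
Reached (1/1747) = 1. Collecting the sign flips along the way, the symbol is -1.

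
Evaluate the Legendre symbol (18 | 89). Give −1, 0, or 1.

Pull out 2: since 89 ≡ 1 (mod 8), (2/89) = +1.
Reciprocity: 9 ≡ 1 and 89 ≡ 1 (mod 4), so (9/89) = +(89/9).
Reduce top mod 9: now compute (8/9).
Pull out 2^3: since 9 ≡ 1 (mod 8), (2/9) = +1, so (2/9)^3 = +1.
Reached (1/9) = 1. Collecting the sign flips along the way, the symbol is +1.

1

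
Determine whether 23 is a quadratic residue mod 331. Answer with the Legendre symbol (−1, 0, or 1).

Euler's criterion: (23/331) ≡ 23^165 (mod 331).
23^2 ≡ 198 (mod 331)
23^4 ≡ 146 (mod 331)
23^8 ≡ 132 (mod 331)
23^16 ≡ 212 (mod 331)
23^32 ≡ 259 (mod 331)
23^64 ≡ 219 (mod 331)
23^128 ≡ 297 (mod 331)
23^165 = 23^(128+32+4+1) ≡ 330 (mod 331).
Result is 330 ≡ −1, so (23/331) = −1.

-1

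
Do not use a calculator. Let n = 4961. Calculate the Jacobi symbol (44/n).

Pull out 2^2: since 4961 ≡ 1 (mod 8), (2/4961) = +1, so (2/4961)^2 = +1.
Reciprocity: 11 ≡ 3 and 4961 ≡ 1 (mod 4), so (11/4961) = +(4961/11).
Reduce top mod 11: now compute (0/11).
Top reduces to 0: gcd > 1, so the symbol is 0.

0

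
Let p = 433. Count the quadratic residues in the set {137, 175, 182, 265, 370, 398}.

(137/433) = +1 → QR.
(175/433) = -1 → non-residue.
(182/433) = -1 → non-residue.
(265/433) = -1 → non-residue.
(370/433) = -1 → non-residue.
(398/433) = +1 → QR.
Total quadratic residues among the 6: 2.

2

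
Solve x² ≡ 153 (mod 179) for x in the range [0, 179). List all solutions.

Since 179 ≡ 3 (mod 4), a square root of 153 is 153^((179+1)/4) = 153^45 mod 179.
Repeated squaring: 153^2≡139, 153^4≡168, 153^8≡121, 153^16≡142, 153^32≡116 (mod 179).
153^45 = 153^(32+8+4+1) ≡ 42 (mod 179).
Check: 42² = 1764 ≡ 153 (mod 179). The two roots are 42 and 137.

42, 137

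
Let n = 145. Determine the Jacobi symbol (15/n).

0

Reciprocity: 15 ≡ 3 and 145 ≡ 1 (mod 4), so (15/145) = +(145/15).
Reduce top mod 15: now compute (10/15).
Pull out 2: since 15 ≡ 7 (mod 8), (2/15) = +1.
Reciprocity: 5 ≡ 1 and 15 ≡ 3 (mod 4), so (5/15) = +(15/5).
Reduce top mod 5: now compute (0/5).
Top reduces to 0: gcd > 1, so the symbol is 0.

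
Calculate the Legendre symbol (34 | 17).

0

First reduce: 34 ≡ 0 (mod 17).
Top reduces to 0: gcd > 1, so the symbol is 0.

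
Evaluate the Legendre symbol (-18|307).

First reduce: -18 ≡ 289 (mod 307).
Reciprocity: 289 ≡ 1 and 307 ≡ 3 (mod 4), so (289/307) = +(307/289).
Reduce top mod 289: now compute (18/289).
Pull out 2: since 289 ≡ 1 (mod 8), (2/289) = +1.
Reciprocity: 9 ≡ 1 and 289 ≡ 1 (mod 4), so (9/289) = +(289/9).
Reduce top mod 9: now compute (1/9).
Reached (1/9) = 1. Collecting the sign flips along the way, the symbol is +1.

1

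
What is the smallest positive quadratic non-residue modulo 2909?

(2/2909) = −1, so 2 is the smallest positive non-residue mod 2909.

2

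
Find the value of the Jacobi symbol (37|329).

1

Reciprocity: 37 ≡ 1 and 329 ≡ 1 (mod 4), so (37/329) = +(329/37).
Reduce top mod 37: now compute (33/37).
Reciprocity: 33 ≡ 1 and 37 ≡ 1 (mod 4), so (33/37) = +(37/33).
Reduce top mod 33: now compute (4/33).
Pull out 2^2: since 33 ≡ 1 (mod 8), (2/33) = +1, so (2/33)^2 = +1.
Reached (1/33) = 1. Collecting the sign flips along the way, the symbol is +1.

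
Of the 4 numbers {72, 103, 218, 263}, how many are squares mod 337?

3

(72/337) = +1 → QR.
(103/337) = +1 → QR.
(218/337) = -1 → non-residue.
(263/337) = +1 → QR.
Total quadratic residues among the 4: 3.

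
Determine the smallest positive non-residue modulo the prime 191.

7

(2/191) = +1, so 2 is a residue.
(3/191) = +1, so 3 is a residue.
(4/191) = +1, so 4 is a residue.
(5/191) = +1, so 5 is a residue.
(6/191) = +1, so 6 is a residue.
(7/191) = −1, so 7 is the smallest positive non-residue mod 191.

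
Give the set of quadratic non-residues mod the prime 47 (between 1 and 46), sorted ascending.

Square k = 1,…,23 (k and 47−k give the same square):
1²=1, 2²=4, 3²=9, 4²=16, 5²=25, 6²=36, 7²≡2, 8²≡17, 9²≡34, 10²≡6, 11²≡27, 12²≡3, 13²≡28, 14²≡8, 15²≡37, 16²≡21, 17²≡7, 18²≡42, 19²≡32, 20²≡24, 21²≡18, 22²≡14, 23²≡12 (mod 47).
The residues are {1, 2, 3, 4, 6, 7, 8, 9, 12, 14, 16, 17, 18, 21, 24, 25, 27, 28, 32, 34, 36, 37, 42}; the non-residues are the remaining 23 nonzero classes.

5,10,11,13,15,19,20,22,23,26,29,30,31,33,35,38,39,40,41,43,44,45,46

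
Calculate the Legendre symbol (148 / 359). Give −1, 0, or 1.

1

Pull out 2^2: since 359 ≡ 7 (mod 8), (2/359) = +1, so (2/359)^2 = +1.
Reciprocity: 37 ≡ 1 and 359 ≡ 3 (mod 4), so (37/359) = +(359/37).
Reduce top mod 37: now compute (26/37).
Pull out 2: since 37 ≡ 5 (mod 8), (2/37) = -1.
Reciprocity: 13 ≡ 1 and 37 ≡ 1 (mod 4), so (13/37) = +(37/13).
Reduce top mod 13: now compute (11/13).
Reciprocity: 11 ≡ 3 and 13 ≡ 1 (mod 4), so (11/13) = +(13/11).
Reduce top mod 11: now compute (2/11).
Pull out 2: since 11 ≡ 3 (mod 8), (2/11) = -1.
Reached (1/11) = 1. Collecting the sign flips along the way, the symbol is +1.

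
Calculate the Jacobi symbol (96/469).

-1

Pull out 2^5: since 469 ≡ 5 (mod 8), (2/469) = -1, so (2/469)^5 = -1.
Reciprocity: 3 ≡ 3 and 469 ≡ 1 (mod 4), so (3/469) = +(469/3).
Reduce top mod 3: now compute (1/3).
Reached (1/3) = 1. Collecting the sign flips along the way, the symbol is -1.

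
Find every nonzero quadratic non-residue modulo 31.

Square k = 1,…,15 (k and 31−k give the same square):
1²=1, 2²=4, 3²=9, 4²=16, 5²=25, 6²≡5, 7²≡18, 8²≡2, 9²≡19, 10²≡7, 11²≡28, 12²≡20, 13²≡14, 14²≡10, 15²≡8 (mod 31).
The residues are {1, 2, 4, 5, 7, 8, 9, 10, 14, 16, 18, 19, 20, 25, 28}; the non-residues are the remaining 15 nonzero classes.

3, 6, 11, 12, 13, 15, 17, 21, 22, 23, 24, 26, 27, 29, 30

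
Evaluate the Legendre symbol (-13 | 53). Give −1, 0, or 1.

Euler's criterion: (-13/53) ≡ 40^26 (mod 53).
40^2 ≡ 10 (mod 53)
40^4 ≡ 47 (mod 53)
40^8 ≡ 36 (mod 53)
40^16 ≡ 24 (mod 53)
40^26 = 40^(16+8+2) ≡ 1 (mod 53).
Result is 1, so (-13/53) = 1.

1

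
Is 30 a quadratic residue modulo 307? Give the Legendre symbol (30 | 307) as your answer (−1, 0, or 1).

Pull out 2: since 307 ≡ 3 (mod 8), (2/307) = -1.
Reciprocity: 15 ≡ 3 and 307 ≡ 3 (mod 4), so (15/307) = −(307/15).
Reduce top mod 15: now compute (7/15).
Reciprocity: 7 ≡ 3 and 15 ≡ 3 (mod 4), so (7/15) = −(15/7).
Reduce top mod 7: now compute (1/7).
Reached (1/7) = 1. Collecting the sign flips along the way, the symbol is -1.

-1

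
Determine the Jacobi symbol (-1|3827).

-1

First reduce: -1 ≡ 3826 (mod 3827).
Pull out 2: since 3827 ≡ 3 (mod 8), (2/3827) = -1.
Reciprocity: 1913 ≡ 1 and 3827 ≡ 3 (mod 4), so (1913/3827) = +(3827/1913).
Reduce top mod 1913: now compute (1/1913).
Reached (1/1913) = 1. Collecting the sign flips along the way, the symbol is -1.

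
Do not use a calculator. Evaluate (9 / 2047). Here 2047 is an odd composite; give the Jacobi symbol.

Reciprocity: 9 ≡ 1 and 2047 ≡ 3 (mod 4), so (9/2047) = +(2047/9).
Reduce top mod 9: now compute (4/9).
Pull out 2^2: since 9 ≡ 1 (mod 8), (2/9) = +1, so (2/9)^2 = +1.
Reached (1/9) = 1. Collecting the sign flips along the way, the symbol is +1.

1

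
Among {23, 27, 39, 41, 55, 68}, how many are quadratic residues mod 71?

(23/71) = -1 → non-residue.
(27/71) = +1 → QR.
(39/71) = -1 → non-residue.
(41/71) = -1 → non-residue.
(55/71) = -1 → non-residue.
(68/71) = -1 → non-residue.
Total quadratic residues among the 6: 1.

1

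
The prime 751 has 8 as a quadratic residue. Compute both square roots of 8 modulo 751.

226, 525

Since 751 ≡ 3 (mod 4), a square root of 8 is 8^((751+1)/4) = 8^188 mod 751.
Repeated squaring: 8^2≡64, 8^4≡341, 8^8≡627, 8^16≡356, 8^32≡568, 8^64≡445, 8^128≡512 (mod 751).
8^188 = 8^(128+32+16+8+4) ≡ 525 (mod 751).
Check: 525² = 275625 ≡ 8 (mod 751). The two roots are 226 and 525.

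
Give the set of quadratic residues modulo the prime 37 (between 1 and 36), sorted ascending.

Square k = 1,…,18 (k and 37−k give the same square):
1²=1, 2²=4, 3²=9, 4²=16, 5²=25, 6²=36, 7²≡12, 8²≡27, 9²≡7, 10²≡26, 11²≡10, 12²≡33, 13²≡21, 14²≡11, 15²≡3, 16²≡34, 17²≡30, 18²≡28 (mod 37).
So the quadratic residues mod 37 are {1, 3, 4, 7, 9, 10, 11, 12, 16, 21, 25, 26, 27, 28, 30, 33, 34, 36}.

1 3 4 7 9 10 11 12 16 21 25 26 27 28 30 33 34 36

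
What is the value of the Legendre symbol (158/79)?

0

First reduce: 158 ≡ 0 (mod 79).
Top reduces to 0: gcd > 1, so the symbol is 0.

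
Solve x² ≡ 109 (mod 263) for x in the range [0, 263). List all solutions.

114, 149

Since 263 ≡ 3 (mod 4), a square root of 109 is 109^((263+1)/4) = 109^66 mod 263.
Repeated squaring: 109^2≡46, 109^4≡12, 109^8≡144, 109^16≡222, 109^32≡103, 109^64≡89 (mod 263).
109^66 = 109^(64+2) ≡ 149 (mod 263).
Check: 149² = 22201 ≡ 109 (mod 263). The two roots are 114 and 149.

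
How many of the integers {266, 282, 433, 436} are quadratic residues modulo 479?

1

(266/479) = -1 → non-residue.
(282/479) = -1 → non-residue.
(433/479) = -1 → non-residue.
(436/479) = +1 → QR.
Total quadratic residues among the 4: 1.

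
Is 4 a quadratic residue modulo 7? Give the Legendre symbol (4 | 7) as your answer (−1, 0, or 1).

1

Pull out 2^2: since 7 ≡ 7 (mod 8), (2/7) = +1, so (2/7)^2 = +1.
Reached (1/7) = 1. Collecting the sign flips along the way, the symbol is +1.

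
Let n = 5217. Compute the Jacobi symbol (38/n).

Pull out 2: since 5217 ≡ 1 (mod 8), (2/5217) = +1.
Reciprocity: 19 ≡ 3 and 5217 ≡ 1 (mod 4), so (19/5217) = +(5217/19).
Reduce top mod 19: now compute (11/19).
Reciprocity: 11 ≡ 3 and 19 ≡ 3 (mod 4), so (11/19) = −(19/11).
Reduce top mod 11: now compute (8/11).
Pull out 2^3: since 11 ≡ 3 (mod 8), (2/11) = -1, so (2/11)^3 = -1.
Reached (1/11) = 1. Collecting the sign flips along the way, the symbol is +1.

1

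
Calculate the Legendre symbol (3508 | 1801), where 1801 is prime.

-1

First reduce: 3508 ≡ 1707 (mod 1801).
Reciprocity: 1707 ≡ 3 and 1801 ≡ 1 (mod 4), so (1707/1801) = +(1801/1707).
Reduce top mod 1707: now compute (94/1707).
Pull out 2: since 1707 ≡ 3 (mod 8), (2/1707) = -1.
Reciprocity: 47 ≡ 3 and 1707 ≡ 3 (mod 4), so (47/1707) = −(1707/47).
Reduce top mod 47: now compute (15/47).
Reciprocity: 15 ≡ 3 and 47 ≡ 3 (mod 4), so (15/47) = −(47/15).
Reduce top mod 15: now compute (2/15).
Pull out 2: since 15 ≡ 7 (mod 8), (2/15) = +1.
Reached (1/15) = 1. Collecting the sign flips along the way, the symbol is -1.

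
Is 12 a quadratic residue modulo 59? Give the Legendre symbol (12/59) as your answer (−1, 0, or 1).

Euler's criterion: (12/59) ≡ 12^29 (mod 59).
12^2 ≡ 26 (mod 59)
12^4 ≡ 27 (mod 59)
12^8 ≡ 21 (mod 59)
12^16 ≡ 28 (mod 59)
12^29 = 12^(16+8+4+1) ≡ 1 (mod 59).
Result is 1, so (12/59) = 1.

1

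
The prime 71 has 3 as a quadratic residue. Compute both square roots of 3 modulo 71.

28, 43

Since 71 ≡ 3 (mod 4), a square root of 3 is 3^((71+1)/4) = 3^18 mod 71.
Repeated squaring: 3^2≡9, 3^4≡10, 3^8≡29, 3^16≡60 (mod 71).
3^18 = 3^(16+2) ≡ 43 (mod 71).
Check: 43² = 1849 ≡ 3 (mod 71). The two roots are 28 and 43.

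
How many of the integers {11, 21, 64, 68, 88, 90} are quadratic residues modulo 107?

(11/107) = +1 → QR.
(21/107) = -1 → non-residue.
(64/107) = +1 → QR.
(68/107) = -1 → non-residue.
(88/107) = -1 → non-residue.
(90/107) = +1 → QR.
Total quadratic residues among the 6: 3.

3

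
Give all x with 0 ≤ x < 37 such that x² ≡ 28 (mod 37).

37 ≡ 1 (mod 4), so we find a root by search.
Trying successive values, 18² = 324 ≡ 28 (mod 37). The other root is 37 − 18 = 19.

18, 19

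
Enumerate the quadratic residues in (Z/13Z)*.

Square k = 1,…,6 (k and 13−k give the same square):
1²=1, 2²=4, 3²=9, 4²≡3, 5²≡12, 6²≡10 (mod 13).
So the quadratic residues mod 13 are {1, 3, 4, 9, 10, 12}.

1, 3, 4, 9, 10, 12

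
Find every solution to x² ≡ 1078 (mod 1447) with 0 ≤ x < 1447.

Since 1447 ≡ 3 (mod 4), a square root of 1078 is 1078^((1447+1)/4) = 1078^362 mod 1447.
Repeated squaring: 1078^2≡143, 1078^4≡191, 1078^8≡306, 1078^16≡1028, 1078^32≡474, 1078^64≡391, 1078^128≡946, 1078^256≡670 (mod 1447).
1078^362 = 1078^(256+64+32+8+2) ≡ 1069 (mod 1447).
Check: 1069² = 1142761 ≡ 1078 (mod 1447). The two roots are 378 and 1069.

378, 1069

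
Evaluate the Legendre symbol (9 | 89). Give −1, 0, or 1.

Euler's criterion: (9/89) ≡ 9^44 (mod 89).
9^2 ≡ 81 (mod 89)
9^4 ≡ 64 (mod 89)
9^8 ≡ 2 (mod 89)
9^16 ≡ 4 (mod 89)
9^32 ≡ 16 (mod 89)
9^44 = 9^(32+8+4) ≡ 1 (mod 89).
Result is 1, so (9/89) = 1.

1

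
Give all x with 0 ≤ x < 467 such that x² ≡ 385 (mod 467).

151, 316

Since 467 ≡ 3 (mod 4), a square root of 385 is 385^((467+1)/4) = 385^117 mod 467.
Repeated squaring: 385^2≡186, 385^4≡38, 385^8≡43, 385^16≡448, 385^32≡361, 385^64≡28 (mod 467).
385^117 = 385^(64+32+16+4+1) ≡ 151 (mod 467).
Check: 151² = 22801 ≡ 385 (mod 467). The two roots are 151 and 316.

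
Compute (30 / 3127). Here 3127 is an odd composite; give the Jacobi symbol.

Pull out 2: since 3127 ≡ 7 (mod 8), (2/3127) = +1.
Reciprocity: 15 ≡ 3 and 3127 ≡ 3 (mod 4), so (15/3127) = −(3127/15).
Reduce top mod 15: now compute (7/15).
Reciprocity: 7 ≡ 3 and 15 ≡ 3 (mod 4), so (7/15) = −(15/7).
Reduce top mod 7: now compute (1/7).
Reached (1/7) = 1. Collecting the sign flips along the way, the symbol is +1.

1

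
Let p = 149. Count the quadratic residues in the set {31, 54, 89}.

(31/149) = +1 → QR.
(54/149) = +1 → QR.
(89/149) = -1 → non-residue.
Total quadratic residues among the 3: 2.

2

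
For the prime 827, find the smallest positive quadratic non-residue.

2

(2/827) = −1, so 2 is the smallest positive non-residue mod 827.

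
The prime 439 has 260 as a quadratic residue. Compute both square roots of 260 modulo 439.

125, 314

Since 439 ≡ 3 (mod 4), a square root of 260 is 260^((439+1)/4) = 260^110 mod 439.
Repeated squaring: 260^2≡433, 260^4≡36, 260^8≡418, 260^16≡2, 260^32≡4, 260^64≡16 (mod 439).
260^110 = 260^(64+32+8+4+2) ≡ 125 (mod 439).
Check: 125² = 15625 ≡ 260 (mod 439). The two roots are 125 and 314.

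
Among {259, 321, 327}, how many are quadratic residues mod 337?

2

(259/337) = +1 → QR.
(321/337) = +1 → QR.
(327/337) = -1 → non-residue.
Total quadratic residues among the 3: 2.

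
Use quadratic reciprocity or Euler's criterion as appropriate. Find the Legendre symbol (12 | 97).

Pull out 2^2: since 97 ≡ 1 (mod 8), (2/97) = +1, so (2/97)^2 = +1.
Reciprocity: 3 ≡ 3 and 97 ≡ 1 (mod 4), so (3/97) = +(97/3).
Reduce top mod 3: now compute (1/3).
Reached (1/3) = 1. Collecting the sign flips along the way, the symbol is +1.

1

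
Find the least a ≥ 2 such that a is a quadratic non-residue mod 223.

(2/223) = +1, so 2 is a residue.
(3/223) = −1, so 3 is the smallest positive non-residue mod 223.

3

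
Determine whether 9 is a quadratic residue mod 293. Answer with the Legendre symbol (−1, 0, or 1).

Reciprocity: 9 ≡ 1 and 293 ≡ 1 (mod 4), so (9/293) = +(293/9).
Reduce top mod 9: now compute (5/9).
Reciprocity: 5 ≡ 1 and 9 ≡ 1 (mod 4), so (5/9) = +(9/5).
Reduce top mod 5: now compute (4/5).
Pull out 2^2: since 5 ≡ 5 (mod 8), (2/5) = -1, so (2/5)^2 = +1.
Reached (1/5) = 1. Collecting the sign flips along the way, the symbol is +1.

1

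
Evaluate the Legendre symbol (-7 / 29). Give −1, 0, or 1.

1

First reduce: -7 ≡ 22 (mod 29).
Pull out 2: since 29 ≡ 5 (mod 8), (2/29) = -1.
Reciprocity: 11 ≡ 3 and 29 ≡ 1 (mod 4), so (11/29) = +(29/11).
Reduce top mod 11: now compute (7/11).
Reciprocity: 7 ≡ 3 and 11 ≡ 3 (mod 4), so (7/11) = −(11/7).
Reduce top mod 7: now compute (4/7).
Pull out 2^2: since 7 ≡ 7 (mod 8), (2/7) = +1, so (2/7)^2 = +1.
Reached (1/7) = 1. Collecting the sign flips along the way, the symbol is +1.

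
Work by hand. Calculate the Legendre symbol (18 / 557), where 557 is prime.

Pull out 2: since 557 ≡ 5 (mod 8), (2/557) = -1.
Reciprocity: 9 ≡ 1 and 557 ≡ 1 (mod 4), so (9/557) = +(557/9).
Reduce top mod 9: now compute (8/9).
Pull out 2^3: since 9 ≡ 1 (mod 8), (2/9) = +1, so (2/9)^3 = +1.
Reached (1/9) = 1. Collecting the sign flips along the way, the symbol is -1.

-1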